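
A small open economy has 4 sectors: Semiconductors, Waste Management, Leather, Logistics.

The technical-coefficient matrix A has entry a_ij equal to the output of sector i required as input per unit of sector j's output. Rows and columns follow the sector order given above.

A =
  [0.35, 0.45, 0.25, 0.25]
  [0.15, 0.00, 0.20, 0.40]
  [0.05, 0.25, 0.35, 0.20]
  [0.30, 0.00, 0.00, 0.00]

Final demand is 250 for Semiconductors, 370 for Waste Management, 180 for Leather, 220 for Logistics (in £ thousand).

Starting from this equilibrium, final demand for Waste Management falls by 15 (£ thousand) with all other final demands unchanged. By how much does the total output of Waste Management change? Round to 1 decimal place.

I − A =
  [   0.65    -0.45    -0.25    -0.25]
  [  -0.15     1.00    -0.20    -0.40]
  [  -0.05    -0.25     0.65    -0.20]
  [  -0.30     0.00     0.00     1.00]
Compute the cofactors C_ij = (−1)^(i+j)·(3×3 minor ij) of I−A; the adjugate is their transpose:
adj(I−A) = Cᵀ =
  [ 0.600000   0.355000   0.340000   0.360000]
  [ 0.197500   0.346250   0.182500   0.224375]
  [ 0.177500   0.193250   0.453500   0.212375]
  [ 0.180000   0.106500   0.102000   0.319750]
det(I−A) = Σ_j (I−A)_1j·C_1j = (0.65)(0.600000) + (-0.45)(0.197500) + (-0.25)(0.177500) + (-0.25)(0.180000) = 0.21175
(I − A)⁻¹ = adj(I−A) / det(I−A) ≈
  [   2.8335     1.6765     1.6057     1.7001]
  [   0.9327     1.6352     0.8619     1.0596]
  [   0.8383     0.9126     2.1417     1.0030]
  [   0.8501     0.5030     0.4817     1.5100]
Δx = (I − A)⁻¹ Δd with Δd having -15 in the Waste Management component and 0 elsewhere.
So Δx_2 = L_22 · (-15), where L_22 = adj(I−A)_22 / det(I−A) = 0.346250 / 0.21175.
Δx_2 = 0.346250 × (-15) / 0.21175 = -5.19375 / 0.21175 ≈ -24.5.

Δx_2 = -24.5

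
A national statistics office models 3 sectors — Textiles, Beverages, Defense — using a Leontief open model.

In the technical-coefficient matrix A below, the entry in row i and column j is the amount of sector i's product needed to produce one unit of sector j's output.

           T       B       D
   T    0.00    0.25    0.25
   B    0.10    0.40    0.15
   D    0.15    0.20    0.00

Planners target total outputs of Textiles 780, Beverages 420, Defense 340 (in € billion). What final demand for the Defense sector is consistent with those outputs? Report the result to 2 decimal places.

d_D = 139.00

I − A =
  [   1.00    -0.25    -0.25]
  [  -0.10     0.60    -0.15]
  [  -0.15    -0.20     1.00]
d = (I − A) x:
  d_T = (+1.00)·780 + (-0.25)·420 + (-0.25)·340 = 590.00
  d_B = (-0.10)·780 + (+0.60)·420 + (-0.15)·340 = 123.00
  d_D = (-0.15)·780 + (-0.20)·420 + (+1.00)·340 = 139.00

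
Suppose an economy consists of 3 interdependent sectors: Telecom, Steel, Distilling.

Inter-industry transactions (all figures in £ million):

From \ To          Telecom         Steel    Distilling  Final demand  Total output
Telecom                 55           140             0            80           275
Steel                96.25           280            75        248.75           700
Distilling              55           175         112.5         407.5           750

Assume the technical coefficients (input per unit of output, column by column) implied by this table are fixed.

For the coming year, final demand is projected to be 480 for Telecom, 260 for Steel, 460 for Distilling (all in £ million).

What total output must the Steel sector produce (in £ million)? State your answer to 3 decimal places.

x_2 = 1127.889

Technical coefficients a_ij = z_ij / X_j:
  a_11 = 55/275 = 0.20, a_21 = 96.25/275 = 0.35, a_31 = 55/275 = 0.20
  a_12 = 140/700 = 0.20, a_22 = 280/700 = 0.40, a_32 = 175/700 = 0.25
  a_13 = 0/750 = 0.00, a_23 = 75/750 = 0.10, a_33 = 112.5/750 = 0.15
I − A =
  [   0.80    -0.20     0.00]
  [  -0.35     0.60    -0.10]
  [  -0.20    -0.25     0.85]
Cofactors of I−A, C_ij = (−1)^(i+j)·(minor ij) (rows/columns in the sector order above):
  C_11 = (0.60)(0.85) − (-0.10)(-0.25) = 0.4850
  C_12 = −[(-0.35)(0.85) − (-0.10)(-0.20)] = 0.3175
  C_13 = (-0.35)(-0.25) − (0.60)(-0.20) = 0.2075
  C_21 = −[(-0.20)(0.85) − (0.00)(-0.25)] = 0.1700
  C_22 = (0.80)(0.85) − (0.00)(-0.20) = 0.6800
  C_23 = −[(0.80)(-0.25) − (-0.20)(-0.20)] = 0.2400
  C_31 = (-0.20)(-0.10) − (0.00)(0.60) = 0.0200
  C_32 = −[(0.80)(-0.10) − (0.00)(-0.35)] = 0.0800
  C_33 = (0.80)(0.60) − (-0.20)(-0.35) = 0.4100
det(I−A) = Σ_j (I−A)_1j·C_1j = (0.80)(0.4850) + (-0.20)(0.3175) + (0.00)(0.2075) = 0.3245
adj(I−A) = Cᵀ =
  [ 0.4850   0.1700   0.0200]
  [ 0.3175   0.6800   0.0800]
  [ 0.2075   0.2400   0.4100]
(I − A)⁻¹ = adj(I−A) / det(I−A) ≈
  [   1.4946     0.5239     0.0616]
  [   0.9784     2.0955     0.2465]
  [   0.6394     0.7396     1.2635]
x = (I − A)⁻¹ d = adj(I−A)·d / det(I−A), with det(I−A) = 0.3245:
  x_1 = (0.4850·480 + 0.1700·260 + 0.0200·460) / 0.3245 = 286.20 / 0.3245 ≈ 881.972
  x_2 = (0.3175·480 + 0.6800·260 + 0.0800·460) / 0.3245 = 366.00 / 0.3245 ≈ 1127.889
  x_3 = (0.2075·480 + 0.2400·260 + 0.4100·460) / 0.3245 = 350.60 / 0.3245 ≈ 1080.431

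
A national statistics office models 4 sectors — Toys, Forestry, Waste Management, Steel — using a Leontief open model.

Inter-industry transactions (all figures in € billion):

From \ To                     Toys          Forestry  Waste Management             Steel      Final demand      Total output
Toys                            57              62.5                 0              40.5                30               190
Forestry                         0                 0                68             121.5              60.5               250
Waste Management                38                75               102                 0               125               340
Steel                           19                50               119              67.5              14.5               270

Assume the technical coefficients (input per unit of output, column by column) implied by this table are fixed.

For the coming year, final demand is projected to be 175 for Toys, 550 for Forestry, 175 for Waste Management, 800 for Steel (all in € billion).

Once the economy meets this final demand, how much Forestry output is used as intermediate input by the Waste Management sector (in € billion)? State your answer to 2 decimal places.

z_23 = 305.58

Technical coefficients a_ij = z_ij / X_j:
  a_11 = 57/190 = 0.30, a_21 = 0/190 = 0.00, a_31 = 38/190 = 0.20, a_41 = 19/190 = 0.10
  a_12 = 62.5/250 = 0.25, a_22 = 0/250 = 0.00, a_32 = 75/250 = 0.30, a_42 = 50/250 = 0.20
  a_13 = 0/340 = 0.00, a_23 = 68/340 = 0.20, a_33 = 102/340 = 0.30, a_43 = 119/340 = 0.35
  a_14 = 40.5/270 = 0.15, a_24 = 121.5/270 = 0.45, a_34 = 0/270 = 0.00, a_44 = 67.5/270 = 0.25
I − A =
  [   0.70    -0.25     0.00    -0.15]
  [   0.00     1.00    -0.20    -0.45]
  [  -0.20    -0.30     0.70     0.00]
  [  -0.10    -0.20    -0.35     0.75]
Compute the cofactors C_ij = (−1)^(i+j)·(3×3 minor ij) of I−A; the adjugate is their transpose:
adj(I−A) = Cᵀ =
  [ 0.369750   0.168000   0.135375   0.174750]
  [ 0.093000   0.346500   0.212250   0.226500]
  [ 0.145500   0.196500   0.435750   0.147000]
  [ 0.142000   0.206500   0.278000   0.438000]
det(I−A) = Σ_j (I−A)_1j·C_1j = (0.70)(0.369750) + (-0.25)(0.093000) + (0.00)(0.145500) + (-0.15)(0.142000) = 0.214275
(I − A)⁻¹ = adj(I−A) / det(I−A) ≈
  [   1.7256     0.7840     0.6318     0.8155]
  [   0.4340     1.6171     0.9905     1.0571]
  [   0.6790     0.9170     2.0336     0.6860]
  [   0.6627     0.9637     1.2974     2.0441]
First solve x = (I − A)⁻¹ d = adj(I−A)·d / det(I−A); in particular x_3 = (0.145500·175 + 0.196500·550 + 0.435750·175 + 0.147000·800) / 0.214275 = 327.39375 / 0.214275 ≈ 1527.9139.
Intermediate flow from 2 to 3: z_23 = a_23 · x_3 = 0.20 × 327.39375 / 0.214275 = 65.47875 / 0.214275 ≈ 305.58.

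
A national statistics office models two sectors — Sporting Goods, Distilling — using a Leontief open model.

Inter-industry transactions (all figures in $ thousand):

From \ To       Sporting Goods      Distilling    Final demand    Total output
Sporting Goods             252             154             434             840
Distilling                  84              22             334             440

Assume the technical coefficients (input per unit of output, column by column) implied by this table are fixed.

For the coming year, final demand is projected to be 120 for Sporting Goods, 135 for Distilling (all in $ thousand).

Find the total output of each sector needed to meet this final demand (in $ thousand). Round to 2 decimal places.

x_S = 255.95, x_D = 169.05

Technical coefficients a_ij = z_ij / X_j:
  a_SS = 252/840 = 0.30, a_DS = 84/840 = 0.10
  a_SD = 154/440 = 0.35, a_DD = 22/440 = 0.05
I − A =
  [   0.70    -0.35]
  [  -0.10     0.95]
det(I−A) = (0.70)(0.95) − (-0.35)(-0.10) = 0.6300
adj(I−A) = [[0.95, 0.35], [0.10, 0.70]]
(I − A)⁻¹ = adj(I−A) / det(I−A) ≈
  [   1.5079     0.5556]
  [   0.1587     1.1111]
x = (I − A)⁻¹ d = adj(I−A)·d / det(I−A), with det(I−A) = 0.6300:
  x_S = (0.95·120 + 0.35·135) / 0.6300 = 161.25 / 0.6300 ≈ 255.95
  x_D = (0.10·120 + 0.70·135) / 0.6300 = 106.50 / 0.6300 ≈ 169.05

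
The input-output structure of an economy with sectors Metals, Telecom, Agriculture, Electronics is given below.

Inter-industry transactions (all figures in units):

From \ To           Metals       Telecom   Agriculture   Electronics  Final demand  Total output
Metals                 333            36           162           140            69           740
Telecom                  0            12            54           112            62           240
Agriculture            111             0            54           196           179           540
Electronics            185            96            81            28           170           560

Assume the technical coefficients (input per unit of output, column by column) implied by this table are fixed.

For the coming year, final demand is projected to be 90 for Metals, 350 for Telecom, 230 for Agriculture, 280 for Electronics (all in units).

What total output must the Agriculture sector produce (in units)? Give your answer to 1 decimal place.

Technical coefficients a_ij = z_ij / X_j:
  a_MM = 333/740 = 0.45, a_TM = 0/740 = 0.00, a_AM = 111/740 = 0.15, a_EM = 185/740 = 0.25
  a_MT = 36/240 = 0.15, a_TT = 12/240 = 0.05, a_AT = 0/240 = 0.00, a_ET = 96/240 = 0.40
  a_MA = 162/540 = 0.30, a_TA = 54/540 = 0.10, a_AA = 54/540 = 0.10, a_EA = 81/540 = 0.15
  a_ME = 140/560 = 0.25, a_TE = 112/560 = 0.20, a_AE = 196/560 = 0.35, a_EE = 28/560 = 0.05
I − A =
  [   0.55    -0.15    -0.30    -0.25]
  [   0.00     0.95    -0.10    -0.20]
  [  -0.15     0.00     0.90    -0.35]
  [  -0.25    -0.40    -0.15     0.95]
Compute the cofactors C_ij = (−1)^(i+j)·(3×3 minor ij) of I−A; the adjugate is their transpose:
adj(I−A) = Cᵀ =
  [ 0.676375   0.252375   0.311125   0.345750]
  [ 0.072500   0.310500   0.077500   0.113000]
  [ 0.206500   0.126500   0.385500   0.223000]
  [ 0.241125   0.217125   0.175375   0.425250]
det(I−A) = Σ_j (I−A)_1j·C_1j = (0.55)(0.676375) + (-0.15)(0.072500) + (-0.30)(0.206500) + (-0.25)(0.241125) = 0.2389
(I − A)⁻¹ = adj(I−A) / det(I−A) ≈
  [   2.8312     1.0564     1.3023     1.4473]
  [   0.3035     1.2997     0.3244     0.4730]
  [   0.8644     0.5295     1.6136     0.9334]
  [   1.0093     0.9089     0.7341     1.7800]
x = (I − A)⁻¹ d = adj(I−A)·d / det(I−A), with det(I−A) = 0.2389:
  x_M = (0.676375·90 + 0.252375·350 + 0.311125·230 + 0.345750·280) / 0.2389 = 317.57375 / 0.2389 ≈ 1329.3
  x_T = (0.072500·90 + 0.310500·350 + 0.077500·230 + 0.113000·280) / 0.2389 = 164.665 / 0.2389 ≈ 689.3
  x_A = (0.206500·90 + 0.126500·350 + 0.385500·230 + 0.223000·280) / 0.2389 = 213.965 / 0.2389 ≈ 895.6
  x_E = (0.241125·90 + 0.217125·350 + 0.175375·230 + 0.425250·280) / 0.2389 = 257.10125 / 0.2389 ≈ 1076.2

x_A = 895.6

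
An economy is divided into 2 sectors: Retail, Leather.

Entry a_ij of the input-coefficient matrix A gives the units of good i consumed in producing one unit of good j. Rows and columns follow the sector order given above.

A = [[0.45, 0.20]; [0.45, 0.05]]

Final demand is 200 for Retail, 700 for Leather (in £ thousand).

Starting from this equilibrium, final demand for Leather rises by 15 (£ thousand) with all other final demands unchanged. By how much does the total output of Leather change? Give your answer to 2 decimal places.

Δx_L = 19.08

I − A =
  [   0.55    -0.20]
  [  -0.45     0.95]
det(I−A) = (0.55)(0.95) − (-0.20)(-0.45) = 0.4325
adj(I−A) = [[0.95, 0.20], [0.45, 0.55]]
(I − A)⁻¹ = adj(I−A) / det(I−A) ≈
  [   2.1965     0.4624]
  [   1.0405     1.2717]
Δx = (I − A)⁻¹ Δd with Δd having +15 in the Leather component and 0 elsewhere.
So Δx_L = L_LL · (+15), where L_LL = adj(I−A)_LL / det(I−A) = 0.55 / 0.4325.
Δx_L = 0.55 × (+15) / 0.4325 = 8.25 / 0.4325 ≈ 19.08.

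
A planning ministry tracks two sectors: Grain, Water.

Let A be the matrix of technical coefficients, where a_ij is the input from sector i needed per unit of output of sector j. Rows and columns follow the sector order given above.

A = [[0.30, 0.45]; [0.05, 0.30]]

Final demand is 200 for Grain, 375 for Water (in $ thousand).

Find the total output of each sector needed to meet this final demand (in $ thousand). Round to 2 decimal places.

I − A =
  [   0.70    -0.45]
  [  -0.05     0.70]
det(I−A) = (0.70)(0.70) − (-0.45)(-0.05) = 0.4675
adj(I−A) = [[0.70, 0.45], [0.05, 0.70]]
(I − A)⁻¹ = adj(I−A) / det(I−A) ≈
  [   1.4973     0.9626]
  [   0.1070     1.4973]
x = (I − A)⁻¹ d = adj(I−A)·d / det(I−A), with det(I−A) = 0.4675:
  x_G = (0.70·200 + 0.45·375) / 0.4675 = 308.75 / 0.4675 ≈ 660.43
  x_W = (0.05·200 + 0.70·375) / 0.4675 = 272.50 / 0.4675 ≈ 582.89

x_G = 660.43, x_W = 582.89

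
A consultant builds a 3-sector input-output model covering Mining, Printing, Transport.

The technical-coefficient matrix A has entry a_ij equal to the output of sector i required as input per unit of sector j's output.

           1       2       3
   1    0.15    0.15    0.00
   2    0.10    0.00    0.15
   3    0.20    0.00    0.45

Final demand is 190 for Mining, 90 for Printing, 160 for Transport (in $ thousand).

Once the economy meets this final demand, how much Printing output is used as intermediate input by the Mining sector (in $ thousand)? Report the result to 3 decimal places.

I − A =
  [   0.85    -0.15     0.00]
  [  -0.10     1.00    -0.15]
  [  -0.20     0.00     0.55]
Cofactors of I−A, C_ij = (−1)^(i+j)·(minor ij) (rows/columns in the sector order above):
  C_11 = (1.00)(0.55) − (-0.15)(0.00) = 0.5500
  C_12 = −[(-0.10)(0.55) − (-0.15)(-0.20)] = 0.0850
  C_13 = (-0.10)(0.00) − (1.00)(-0.20) = 0.2000
  C_21 = −[(-0.15)(0.55) − (0.00)(0.00)] = 0.0825
  C_22 = (0.85)(0.55) − (0.00)(-0.20) = 0.4675
  C_23 = −[(0.85)(0.00) − (-0.15)(-0.20)] = 0.0300
  C_31 = (-0.15)(-0.15) − (0.00)(1.00) = 0.0225
  C_32 = −[(0.85)(-0.15) − (0.00)(-0.10)] = 0.1275
  C_33 = (0.85)(1.00) − (-0.15)(-0.10) = 0.8350
det(I−A) = Σ_j (I−A)_1j·C_1j = (0.85)(0.5500) + (-0.15)(0.0850) + (0.00)(0.2000) = 0.45475
adj(I−A) = Cᵀ =
  [ 0.5500   0.0825   0.0225]
  [ 0.0850   0.4675   0.1275]
  [ 0.2000   0.0300   0.8350]
(I − A)⁻¹ = adj(I−A) / det(I−A) ≈
  [   1.2095     0.1814     0.0495]
  [   0.1869     1.0280     0.2804]
  [   0.4398     0.0660     1.8362]
First solve x = (I − A)⁻¹ d = adj(I−A)·d / det(I−A); in particular x_1 = (0.5500·190 + 0.0825·90 + 0.0225·160) / 0.45475 = 115.525 / 0.45475 ≈ 254.04068.
Intermediate flow from 2 to 1: z_21 = a_21 · x_1 = 0.10 × 115.525 / 0.45475 = 11.5525 / 0.45475 ≈ 25.404.

z_21 = 25.404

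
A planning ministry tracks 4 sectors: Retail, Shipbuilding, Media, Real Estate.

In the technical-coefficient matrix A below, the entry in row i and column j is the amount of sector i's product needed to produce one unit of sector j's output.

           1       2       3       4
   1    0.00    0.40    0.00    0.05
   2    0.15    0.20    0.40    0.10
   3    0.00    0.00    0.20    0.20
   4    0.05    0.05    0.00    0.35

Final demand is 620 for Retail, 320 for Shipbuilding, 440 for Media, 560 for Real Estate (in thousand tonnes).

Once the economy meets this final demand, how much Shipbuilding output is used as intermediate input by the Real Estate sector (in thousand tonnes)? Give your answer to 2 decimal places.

I − A =
  [   1.00    -0.40     0.00    -0.05]
  [  -0.15     0.80    -0.40    -0.10]
  [   0.00     0.00     0.80    -0.20]
  [  -0.05    -0.05     0.00     0.65]
Compute the cofactors C_ij = (−1)^(i+j)·(3×3 minor ij) of I−A; the adjugate is their transpose:
adj(I−A) = Cᵀ =
  [ 0.408000   0.210000   0.105000   0.096000]
  [ 0.086000   0.518000   0.259000   0.166000]
  [ 0.009500   0.014000   0.471625   0.148000]
  [ 0.038000   0.056000   0.028000   0.592000]
det(I−A) = Σ_j (I−A)_1j·C_1j = (1.00)(0.408000) + (-0.40)(0.086000) + (0.00)(0.009500) + (-0.05)(0.038000) = 0.3717
(I − A)⁻¹ = adj(I−A) / det(I−A) ≈
  [   1.0977     0.5650     0.2825     0.2583]
  [   0.2314     1.3936     0.6968     0.4466]
  [   0.0256     0.0377     1.2688     0.3982]
  [   0.1022     0.1507     0.0753     1.5927]
First solve x = (I − A)⁻¹ d = adj(I−A)·d / det(I−A); in particular x_4 = (0.038000·620 + 0.056000·320 + 0.028000·440 + 0.592000·560) / 0.3717 = 385.32 / 0.3717 ≈ 1036.6425.
Intermediate flow from 2 to 4: z_24 = a_24 · x_4 = 0.10 × 385.32 / 0.3717 = 38.532 / 0.3717 ≈ 103.66.

z_24 = 103.66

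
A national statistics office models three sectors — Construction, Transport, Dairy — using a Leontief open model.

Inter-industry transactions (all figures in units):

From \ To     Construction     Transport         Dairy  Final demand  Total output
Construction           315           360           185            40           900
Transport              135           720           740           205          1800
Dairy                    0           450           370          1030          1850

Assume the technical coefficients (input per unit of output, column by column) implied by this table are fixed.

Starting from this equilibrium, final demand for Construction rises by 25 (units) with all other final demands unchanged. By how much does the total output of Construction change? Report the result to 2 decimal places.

Δx_1 = 43.33

Technical coefficients a_ij = z_ij / X_j:
  a_11 = 315/900 = 0.35, a_21 = 135/900 = 0.15, a_31 = 0/900 = 0.00
  a_12 = 360/1800 = 0.20, a_22 = 720/1800 = 0.40, a_32 = 450/1800 = 0.25
  a_13 = 185/1850 = 0.10, a_23 = 740/1850 = 0.40, a_33 = 370/1850 = 0.20
I − A =
  [   0.65    -0.20    -0.10]
  [  -0.15     0.60    -0.40]
  [   0.00    -0.25     0.80]
Cofactors of I−A, C_ij = (−1)^(i+j)·(minor ij) (rows/columns in the sector order above):
  C_11 = (0.60)(0.80) − (-0.40)(-0.25) = 0.3800
  C_12 = −[(-0.15)(0.80) − (-0.40)(0.00)] = 0.1200
  C_13 = (-0.15)(-0.25) − (0.60)(0.00) = 0.0375
  C_21 = −[(-0.20)(0.80) − (-0.10)(-0.25)] = 0.1850
  C_22 = (0.65)(0.80) − (-0.10)(0.00) = 0.5200
  C_23 = −[(0.65)(-0.25) − (-0.20)(0.00)] = 0.1625
  C_31 = (-0.20)(-0.40) − (-0.10)(0.60) = 0.1400
  C_32 = −[(0.65)(-0.40) − (-0.10)(-0.15)] = 0.2750
  C_33 = (0.65)(0.60) − (-0.20)(-0.15) = 0.3600
det(I−A) = Σ_j (I−A)_1j·C_1j = (0.65)(0.3800) + (-0.20)(0.1200) + (-0.10)(0.0375) = 0.21925
adj(I−A) = Cᵀ =
  [ 0.3800   0.1850   0.1400]
  [ 0.1200   0.5200   0.2750]
  [ 0.0375   0.1625   0.3600]
(I − A)⁻¹ = adj(I−A) / det(I−A) ≈
  [   1.7332     0.8438     0.6385]
  [   0.5473     2.3717     1.2543]
  [   0.1710     0.7412     1.6420]
Δx = (I − A)⁻¹ Δd with Δd having +25 in the Construction component and 0 elsewhere.
So Δx_1 = L_11 · (+25), where L_11 = adj(I−A)_11 / det(I−A) = 0.3800 / 0.21925.
Δx_1 = 0.3800 × (+25) / 0.21925 = 9.50 / 0.21925 ≈ 43.33.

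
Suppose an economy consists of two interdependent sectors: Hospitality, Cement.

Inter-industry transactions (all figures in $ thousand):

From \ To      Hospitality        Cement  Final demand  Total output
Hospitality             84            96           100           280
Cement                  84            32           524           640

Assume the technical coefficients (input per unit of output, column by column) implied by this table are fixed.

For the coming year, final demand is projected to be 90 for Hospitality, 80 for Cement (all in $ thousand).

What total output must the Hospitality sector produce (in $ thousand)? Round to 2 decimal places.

x_1 = 157.26

Technical coefficients a_ij = z_ij / X_j:
  a_11 = 84/280 = 0.30, a_21 = 84/280 = 0.30
  a_12 = 96/640 = 0.15, a_22 = 32/640 = 0.05
I − A =
  [   0.70    -0.15]
  [  -0.30     0.95]
det(I−A) = (0.70)(0.95) − (-0.15)(-0.30) = 0.6200
adj(I−A) = [[0.95, 0.15], [0.30, 0.70]]
(I − A)⁻¹ = adj(I−A) / det(I−A) ≈
  [   1.5323     0.2419]
  [   0.4839     1.1290]
x = (I − A)⁻¹ d = adj(I−A)·d / det(I−A), with det(I−A) = 0.6200:
  x_1 = (0.95·90 + 0.15·80) / 0.6200 = 97.50 / 0.6200 ≈ 157.26
  x_2 = (0.30·90 + 0.70·80) / 0.6200 = 83.00 / 0.6200 ≈ 133.87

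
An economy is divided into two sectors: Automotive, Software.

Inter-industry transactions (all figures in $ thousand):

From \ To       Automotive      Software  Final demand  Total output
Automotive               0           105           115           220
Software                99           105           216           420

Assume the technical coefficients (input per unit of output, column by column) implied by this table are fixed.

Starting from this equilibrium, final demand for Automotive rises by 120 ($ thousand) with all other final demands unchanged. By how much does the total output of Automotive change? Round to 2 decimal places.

Technical coefficients a_ij = z_ij / X_j:
  a_11 = 0/220 = 0.00, a_21 = 99/220 = 0.45
  a_12 = 105/420 = 0.25, a_22 = 105/420 = 0.25
I − A =
  [   1.00    -0.25]
  [  -0.45     0.75]
det(I−A) = (1.00)(0.75) − (-0.25)(-0.45) = 0.6375
adj(I−A) = [[0.75, 0.25], [0.45, 1.00]]
(I − A)⁻¹ = adj(I−A) / det(I−A) ≈
  [   1.1765     0.3922]
  [   0.7059     1.5686]
Δx = (I − A)⁻¹ Δd with Δd having +120 in the Automotive component and 0 elsewhere.
So Δx_1 = L_11 · (+120), where L_11 = adj(I−A)_11 / det(I−A) = 0.75 / 0.6375.
Δx_1 = 0.75 × (+120) / 0.6375 = 90.00 / 0.6375 ≈ 141.18.

Δx_1 = 141.18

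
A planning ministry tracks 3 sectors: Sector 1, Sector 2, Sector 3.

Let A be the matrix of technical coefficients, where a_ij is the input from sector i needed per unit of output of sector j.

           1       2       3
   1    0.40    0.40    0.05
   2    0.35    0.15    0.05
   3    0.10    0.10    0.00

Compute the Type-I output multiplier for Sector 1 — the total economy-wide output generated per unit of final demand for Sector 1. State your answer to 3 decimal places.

I − A =
  [   0.60    -0.40    -0.05]
  [  -0.35     0.85    -0.05]
  [  -0.10    -0.10     1.00]
Cofactors of I−A, C_ij = (−1)^(i+j)·(minor ij) (rows/columns in the sector order above):
  C_11 = (0.85)(1.00) − (-0.05)(-0.10) = 0.8450
  C_12 = −[(-0.35)(1.00) − (-0.05)(-0.10)] = 0.3550
  C_13 = (-0.35)(-0.10) − (0.85)(-0.10) = 0.1200
  C_21 = −[(-0.40)(1.00) − (-0.05)(-0.10)] = 0.4050
  C_22 = (0.60)(1.00) − (-0.05)(-0.10) = 0.5950
  C_23 = −[(0.60)(-0.10) − (-0.40)(-0.10)] = 0.1000
  C_31 = (-0.40)(-0.05) − (-0.05)(0.85) = 0.0625
  C_32 = −[(0.60)(-0.05) − (-0.05)(-0.35)] = 0.0475
  C_33 = (0.60)(0.85) − (-0.40)(-0.35) = 0.3700
det(I−A) = Σ_j (I−A)_1j·C_1j = (0.60)(0.8450) + (-0.40)(0.3550) + (-0.05)(0.1200) = 0.3590
adj(I−A) = Cᵀ =
  [ 0.8450   0.4050   0.0625]
  [ 0.3550   0.5950   0.0475]
  [ 0.1200   0.1000   0.3700]
(I − A)⁻¹ = adj(I−A) / det(I−A) ≈
  [   2.3538     1.1281     0.1741]
  [   0.9889     1.6574     0.1323]
  [   0.3343     0.2786     1.0306]
The output multiplier for sector j is the column-j sum of the Leontief inverse (I − A)⁻¹ = adj(I−A) / det(I−A).
Column 1 of adj(I−A): (0.8450, 0.3550, 0.1200); det(I−A) = 0.3590.
m_1 = (0.8450 + 0.3550 + 0.1200) / 0.3590 = 1.32 / 0.3590 ≈ 3.677.

m_1 = 3.677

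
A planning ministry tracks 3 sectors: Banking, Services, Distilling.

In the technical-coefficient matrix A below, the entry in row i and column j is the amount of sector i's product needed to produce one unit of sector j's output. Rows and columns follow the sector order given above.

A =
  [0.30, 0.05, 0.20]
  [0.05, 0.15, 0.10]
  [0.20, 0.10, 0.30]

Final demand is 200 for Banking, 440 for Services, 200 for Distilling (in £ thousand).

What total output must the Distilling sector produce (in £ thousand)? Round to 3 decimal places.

x_D = 507.599

I − A =
  [   0.70    -0.05    -0.20]
  [  -0.05     0.85    -0.10]
  [  -0.20    -0.10     0.70]
Cofactors of I−A, C_ij = (−1)^(i+j)·(minor ij) (rows/columns in the sector order above):
  C_11 = (0.85)(0.70) − (-0.10)(-0.10) = 0.5850
  C_12 = −[(-0.05)(0.70) − (-0.10)(-0.20)] = 0.0550
  C_13 = (-0.05)(-0.10) − (0.85)(-0.20) = 0.1750
  C_21 = −[(-0.05)(0.70) − (-0.20)(-0.10)] = 0.0550
  C_22 = (0.70)(0.70) − (-0.20)(-0.20) = 0.4500
  C_23 = −[(0.70)(-0.10) − (-0.05)(-0.20)] = 0.0800
  C_31 = (-0.05)(-0.10) − (-0.20)(0.85) = 0.1750
  C_32 = −[(0.70)(-0.10) − (-0.20)(-0.05)] = 0.0800
  C_33 = (0.70)(0.85) − (-0.05)(-0.05) = 0.5925
det(I−A) = Σ_j (I−A)_1j·C_1j = (0.70)(0.5850) + (-0.05)(0.0550) + (-0.20)(0.1750) = 0.37175
adj(I−A) = Cᵀ =
  [ 0.5850   0.0550   0.1750]
  [ 0.0550   0.4500   0.0800]
  [ 0.1750   0.0800   0.5925]
(I − A)⁻¹ = adj(I−A) / det(I−A) ≈
  [   1.5736     0.1479     0.4707]
  [   0.1479     1.2105     0.2152]
  [   0.4707     0.2152     1.5938]
x = (I − A)⁻¹ d = adj(I−A)·d / det(I−A), with det(I−A) = 0.37175:
  x_B = (0.5850·200 + 0.0550·440 + 0.1750·200) / 0.37175 = 176.20 / 0.37175 ≈ 473.974
  x_S = (0.0550·200 + 0.4500·440 + 0.0800·200) / 0.37175 = 225.00 / 0.37175 ≈ 605.245
  x_D = (0.1750·200 + 0.0800·440 + 0.5925·200) / 0.37175 = 188.70 / 0.37175 ≈ 507.599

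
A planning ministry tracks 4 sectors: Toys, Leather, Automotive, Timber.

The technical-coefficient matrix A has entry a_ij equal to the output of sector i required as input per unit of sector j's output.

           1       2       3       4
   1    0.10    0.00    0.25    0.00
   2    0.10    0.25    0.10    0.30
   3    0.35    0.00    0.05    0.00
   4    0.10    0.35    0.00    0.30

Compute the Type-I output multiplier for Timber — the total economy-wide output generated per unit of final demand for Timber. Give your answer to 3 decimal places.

m_4 = 2.500

I − A =
  [   0.90     0.00    -0.25     0.00]
  [  -0.10     0.75    -0.10    -0.30]
  [  -0.35     0.00     0.95     0.00]
  [  -0.10    -0.35     0.00     0.70]
Compute the cofactors C_ij = (−1)^(i+j)·(3×3 minor ij) of I−A; the adjugate is their transpose:
adj(I−A) = Cᵀ =
  [ 0.399000   0.000000   0.105000   0.000000]
  [ 0.119500   0.537250   0.088000   0.230250]
  [ 0.147000   0.000000   0.378000   0.000000]
  [ 0.116750   0.268625   0.059000   0.575625]
det(I−A) = Σ_j (I−A)_1j·C_1j = (0.90)(0.399000) + (0.00)(0.119500) + (-0.25)(0.147000) + (0.00)(0.116750) = 0.32235
(I − A)⁻¹ = adj(I−A) / det(I−A) ≈
  [   1.2378     0.0000     0.3257     0.0000]
  [   0.3707     1.6667     0.2730     0.7143]
  [   0.4560     0.0000     1.1726     0.0000]
  [   0.3622     0.8333     0.1830     1.7857]
The output multiplier for sector j is the column-j sum of the Leontief inverse (I − A)⁻¹ = adj(I−A) / det(I−A).
Column 4 of adj(I−A): (0.000000, 0.230250, 0.000000, 0.575625); det(I−A) = 0.32235.
m_4 = (0.000000 + 0.230250 + 0.000000 + 0.575625) / 0.32235 = 0.805875 / 0.32235 = 2.500.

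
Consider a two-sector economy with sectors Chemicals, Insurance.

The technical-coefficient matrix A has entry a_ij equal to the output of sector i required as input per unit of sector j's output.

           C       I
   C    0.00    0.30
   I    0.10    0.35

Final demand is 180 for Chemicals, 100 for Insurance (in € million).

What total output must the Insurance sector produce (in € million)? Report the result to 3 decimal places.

x_I = 190.323

I − A =
  [   1.00    -0.30]
  [  -0.10     0.65]
det(I−A) = (1.00)(0.65) − (-0.30)(-0.10) = 0.6200
adj(I−A) = [[0.65, 0.30], [0.10, 1.00]]
(I − A)⁻¹ = adj(I−A) / det(I−A) ≈
  [   1.0484     0.4839]
  [   0.1613     1.6129]
x = (I − A)⁻¹ d = adj(I−A)·d / det(I−A), with det(I−A) = 0.6200:
  x_C = (0.65·180 + 0.30·100) / 0.6200 = 147.00 / 0.6200 ≈ 237.097
  x_I = (0.10·180 + 1.00·100) / 0.6200 = 118.00 / 0.6200 ≈ 190.323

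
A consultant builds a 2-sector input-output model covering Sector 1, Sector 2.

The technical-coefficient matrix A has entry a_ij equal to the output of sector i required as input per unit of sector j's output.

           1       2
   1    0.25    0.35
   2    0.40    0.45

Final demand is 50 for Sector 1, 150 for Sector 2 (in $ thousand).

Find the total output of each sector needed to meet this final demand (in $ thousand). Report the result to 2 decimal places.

x_1 = 293.58, x_2 = 486.24

I − A =
  [   0.75    -0.35]
  [  -0.40     0.55]
det(I−A) = (0.75)(0.55) − (-0.35)(-0.40) = 0.2725
adj(I−A) = [[0.55, 0.35], [0.40, 0.75]]
(I − A)⁻¹ = adj(I−A) / det(I−A) ≈
  [   2.0183     1.2844]
  [   1.4679     2.7523]
x = (I − A)⁻¹ d = adj(I−A)·d / det(I−A), with det(I−A) = 0.2725:
  x_1 = (0.55·50 + 0.35·150) / 0.2725 = 80.00 / 0.2725 ≈ 293.58
  x_2 = (0.40·50 + 0.75·150) / 0.2725 = 132.50 / 0.2725 ≈ 486.24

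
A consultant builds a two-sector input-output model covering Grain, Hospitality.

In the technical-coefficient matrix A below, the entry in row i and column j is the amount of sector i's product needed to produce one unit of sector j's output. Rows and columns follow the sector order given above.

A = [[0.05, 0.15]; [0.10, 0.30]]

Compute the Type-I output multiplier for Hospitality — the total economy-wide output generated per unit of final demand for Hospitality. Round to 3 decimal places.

I − A =
  [   0.95    -0.15]
  [  -0.10     0.70]
det(I−A) = (0.95)(0.70) − (-0.15)(-0.10) = 0.6500
adj(I−A) = [[0.70, 0.15], [0.10, 0.95]]
(I − A)⁻¹ = adj(I−A) / det(I−A) ≈
  [   1.0769     0.2308]
  [   0.1538     1.4615]
The output multiplier for sector j is the column-j sum of the Leontief inverse (I − A)⁻¹ = adj(I−A) / det(I−A).
Column H of adj(I−A): (0.15, 0.95); det(I−A) = 0.6500.
m_H = (0.15 + 0.95) / 0.6500 = 1.10 / 0.6500 ≈ 1.692.

m_H = 1.692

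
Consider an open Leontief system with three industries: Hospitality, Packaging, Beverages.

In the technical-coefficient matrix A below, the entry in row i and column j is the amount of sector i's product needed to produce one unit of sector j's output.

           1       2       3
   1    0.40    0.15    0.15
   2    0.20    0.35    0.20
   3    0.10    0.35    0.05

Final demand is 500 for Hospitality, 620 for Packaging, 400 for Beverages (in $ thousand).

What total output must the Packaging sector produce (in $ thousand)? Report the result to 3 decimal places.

I − A =
  [   0.60    -0.15    -0.15]
  [  -0.20     0.65    -0.20]
  [  -0.10    -0.35     0.95]
Cofactors of I−A, C_ij = (−1)^(i+j)·(minor ij) (rows/columns in the sector order above):
  C_11 = (0.65)(0.95) − (-0.20)(-0.35) = 0.5475
  C_12 = −[(-0.20)(0.95) − (-0.20)(-0.10)] = 0.2100
  C_13 = (-0.20)(-0.35) − (0.65)(-0.10) = 0.1350
  C_21 = −[(-0.15)(0.95) − (-0.15)(-0.35)] = 0.1950
  C_22 = (0.60)(0.95) − (-0.15)(-0.10) = 0.5550
  C_23 = −[(0.60)(-0.35) − (-0.15)(-0.10)] = 0.2250
  C_31 = (-0.15)(-0.20) − (-0.15)(0.65) = 0.1275
  C_32 = −[(0.60)(-0.20) − (-0.15)(-0.20)] = 0.1500
  C_33 = (0.60)(0.65) − (-0.15)(-0.20) = 0.3600
det(I−A) = Σ_j (I−A)_1j·C_1j = (0.60)(0.5475) + (-0.15)(0.2100) + (-0.15)(0.1350) = 0.27675
adj(I−A) = Cᵀ =
  [ 0.5475   0.1950   0.1275]
  [ 0.2100   0.5550   0.1500]
  [ 0.1350   0.2250   0.3600]
(I − A)⁻¹ = adj(I−A) / det(I−A) ≈
  [   1.9783     0.7046     0.4607]
  [   0.7588     2.0054     0.5420]
  [   0.4878     0.8130     1.3008]
x = (I − A)⁻¹ d = adj(I−A)·d / det(I−A), with det(I−A) = 0.27675:
  x_1 = (0.5475·500 + 0.1950·620 + 0.1275·400) / 0.27675 = 445.65 / 0.27675 ≈ 1610.298
  x_2 = (0.2100·500 + 0.5550·620 + 0.1500·400) / 0.27675 = 509.10 / 0.27675 ≈ 1839.566
  x_3 = (0.1350·500 + 0.2250·620 + 0.3600·400) / 0.27675 = 351.00 / 0.27675 ≈ 1268.293

x_2 = 1839.566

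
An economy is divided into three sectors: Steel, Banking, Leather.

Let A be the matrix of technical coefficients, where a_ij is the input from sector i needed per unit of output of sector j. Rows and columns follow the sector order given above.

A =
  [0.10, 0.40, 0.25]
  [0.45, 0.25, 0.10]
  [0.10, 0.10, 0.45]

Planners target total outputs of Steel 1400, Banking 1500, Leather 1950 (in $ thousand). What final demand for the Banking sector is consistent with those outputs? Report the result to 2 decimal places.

I − A =
  [   0.90    -0.40    -0.25]
  [  -0.45     0.75    -0.10]
  [  -0.10    -0.10     0.55]
d = (I − A) x:
  d_S = (+0.90)·1400 + (-0.40)·1500 + (-0.25)·1950 = 172.50
  d_B = (-0.45)·1400 + (+0.75)·1500 + (-0.10)·1950 = 300.00
  d_L = (-0.10)·1400 + (-0.10)·1500 + (+0.55)·1950 = 782.50

d_B = 300.00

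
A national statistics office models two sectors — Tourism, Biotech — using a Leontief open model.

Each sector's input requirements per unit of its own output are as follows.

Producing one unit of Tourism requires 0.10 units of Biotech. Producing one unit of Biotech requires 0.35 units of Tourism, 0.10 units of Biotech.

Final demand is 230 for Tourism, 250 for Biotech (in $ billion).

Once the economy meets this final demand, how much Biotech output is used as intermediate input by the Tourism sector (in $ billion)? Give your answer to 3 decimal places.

z_BT = 34.046

I − A =
  [   1.00    -0.35]
  [  -0.10     0.90]
det(I−A) = (1.00)(0.90) − (-0.35)(-0.10) = 0.8650
adj(I−A) = [[0.90, 0.35], [0.10, 1.00]]
(I − A)⁻¹ = adj(I−A) / det(I−A) ≈
  [   1.0405     0.4046]
  [   0.1156     1.1561]
First solve x = (I − A)⁻¹ d = adj(I−A)·d / det(I−A); in particular x_T = (0.90·230 + 0.35·250) / 0.8650 = 294.50 / 0.8650 ≈ 340.46243.
Intermediate flow from B to T: z_BT = a_BT · x_T = 0.10 × 294.50 / 0.8650 = 29.45 / 0.8650 ≈ 34.046.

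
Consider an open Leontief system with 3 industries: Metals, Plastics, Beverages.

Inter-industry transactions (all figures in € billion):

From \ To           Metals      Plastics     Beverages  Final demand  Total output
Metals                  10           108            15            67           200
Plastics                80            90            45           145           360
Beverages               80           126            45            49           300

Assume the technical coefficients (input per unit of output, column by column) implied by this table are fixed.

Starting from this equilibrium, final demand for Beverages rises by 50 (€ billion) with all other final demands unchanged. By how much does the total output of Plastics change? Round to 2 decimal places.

Δx_P = 19.64

Technical coefficients a_ij = z_ij / X_j:
  a_MM = 10/200 = 0.05, a_PM = 80/200 = 0.40, a_BM = 80/200 = 0.40
  a_MP = 108/360 = 0.30, a_PP = 90/360 = 0.25, a_BP = 126/360 = 0.35
  a_MB = 15/300 = 0.05, a_PB = 45/300 = 0.15, a_BB = 45/300 = 0.15
I − A =
  [   0.95    -0.30    -0.05]
  [  -0.40     0.75    -0.15]
  [  -0.40    -0.35     0.85]
Cofactors of I−A, C_ij = (−1)^(i+j)·(minor ij) (rows/columns in the sector order above):
  C_11 = (0.75)(0.85) − (-0.15)(-0.35) = 0.5850
  C_12 = −[(-0.40)(0.85) − (-0.15)(-0.40)] = 0.4000
  C_13 = (-0.40)(-0.35) − (0.75)(-0.40) = 0.4400
  C_21 = −[(-0.30)(0.85) − (-0.05)(-0.35)] = 0.2725
  C_22 = (0.95)(0.85) − (-0.05)(-0.40) = 0.7875
  C_23 = −[(0.95)(-0.35) − (-0.30)(-0.40)] = 0.4525
  C_31 = (-0.30)(-0.15) − (-0.05)(0.75) = 0.0825
  C_32 = −[(0.95)(-0.15) − (-0.05)(-0.40)] = 0.1625
  C_33 = (0.95)(0.75) − (-0.30)(-0.40) = 0.5925
det(I−A) = Σ_j (I−A)_1j·C_1j = (0.95)(0.5850) + (-0.30)(0.4000) + (-0.05)(0.4400) = 0.41375
adj(I−A) = Cᵀ =
  [ 0.5850   0.2725   0.0825]
  [ 0.4000   0.7875   0.1625]
  [ 0.4400   0.4525   0.5925]
(I − A)⁻¹ = adj(I−A) / det(I−A) ≈
  [   1.4139     0.6586     0.1994]
  [   0.9668     1.9033     0.3927]
  [   1.0634     1.0937     1.4320]
Δx = (I − A)⁻¹ Δd with Δd having +50 in the Beverages component and 0 elsewhere.
So Δx_P = L_PB · (+50), where L_PB = adj(I−A)_PB / det(I−A) = 0.1625 / 0.41375.
Δx_P = 0.1625 × (+50) / 0.41375 = 8.125 / 0.41375 ≈ 19.64.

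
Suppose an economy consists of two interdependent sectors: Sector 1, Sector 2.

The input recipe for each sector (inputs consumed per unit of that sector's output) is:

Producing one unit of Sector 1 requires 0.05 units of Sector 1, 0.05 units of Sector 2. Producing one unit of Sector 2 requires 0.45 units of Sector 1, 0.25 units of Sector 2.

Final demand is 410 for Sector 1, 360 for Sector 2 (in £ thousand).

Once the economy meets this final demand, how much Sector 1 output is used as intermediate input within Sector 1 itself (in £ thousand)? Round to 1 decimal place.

I − A =
  [   0.95    -0.45]
  [  -0.05     0.75]
det(I−A) = (0.95)(0.75) − (-0.45)(-0.05) = 0.6900
adj(I−A) = [[0.75, 0.45], [0.05, 0.95]]
(I − A)⁻¹ = adj(I−A) / det(I−A) ≈
  [   1.0870     0.6522]
  [   0.0725     1.3768]
First solve x = (I − A)⁻¹ d = adj(I−A)·d / det(I−A); in particular x_1 = (0.75·410 + 0.45·360) / 0.6900 = 469.50 / 0.6900 ≈ 680.435.
Intermediate flow from 1 to 1: z_11 = a_11 · x_1 = 0.05 × 469.50 / 0.6900 = 23.475 / 0.6900 ≈ 34.0.

z_11 = 34.0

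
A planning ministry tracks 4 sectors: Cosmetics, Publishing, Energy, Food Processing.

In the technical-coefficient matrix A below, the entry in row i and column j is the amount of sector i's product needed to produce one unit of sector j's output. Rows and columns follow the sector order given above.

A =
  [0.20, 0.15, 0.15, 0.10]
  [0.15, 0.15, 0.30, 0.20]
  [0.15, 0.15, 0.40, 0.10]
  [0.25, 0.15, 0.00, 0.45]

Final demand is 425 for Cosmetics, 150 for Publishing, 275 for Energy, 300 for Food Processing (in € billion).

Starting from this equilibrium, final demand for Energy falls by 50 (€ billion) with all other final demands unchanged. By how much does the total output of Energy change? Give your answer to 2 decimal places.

Δx_E = -109.64

I − A =
  [   0.80    -0.15    -0.15    -0.10]
  [  -0.15     0.85    -0.30    -0.20]
  [  -0.15    -0.15     0.60    -0.10]
  [  -0.25    -0.15     0.00     0.55]
Compute the cofactors C_ij = (−1)^(i+j)·(3×3 minor ij) of I−A; the adjugate is their transpose:
adj(I−A) = Cᵀ =
  [ 0.233250   0.073125   0.094875   0.086250]
  [ 0.111750   0.232875   0.144375   0.131250]
  [ 0.109000   0.092625   0.306625   0.109250]
  [ 0.136500   0.096750   0.082500   0.329250]
det(I−A) = Σ_j (I−A)_1j·C_1j = (0.80)(0.233250) + (-0.15)(0.111750) + (-0.15)(0.109000) + (-0.10)(0.136500) = 0.1398375
(I − A)⁻¹ = adj(I−A) / det(I−A) ≈
  [   1.6680     0.5229     0.6785     0.6168]
  [   0.7991     1.6653     1.0324     0.9386]
  [   0.7795     0.6624     2.1927     0.7813]
  [   0.9761     0.6919     0.5900     2.3545]
Δx = (I − A)⁻¹ Δd with Δd having -50 in the Energy component and 0 elsewhere.
So Δx_E = L_EE · (-50), where L_EE = adj(I−A)_EE / det(I−A) = 0.306625 / 0.1398375.
Δx_E = 0.306625 × (-50) / 0.1398375 = -15.33125 / 0.1398375 ≈ -109.64.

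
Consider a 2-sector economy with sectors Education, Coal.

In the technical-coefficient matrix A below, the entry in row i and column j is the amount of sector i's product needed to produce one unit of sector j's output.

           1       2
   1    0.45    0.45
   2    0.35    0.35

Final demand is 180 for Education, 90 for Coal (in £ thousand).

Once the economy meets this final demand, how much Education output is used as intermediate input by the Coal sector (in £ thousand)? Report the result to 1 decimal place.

I − A =
  [   0.55    -0.45]
  [  -0.35     0.65]
det(I−A) = (0.55)(0.65) − (-0.45)(-0.35) = 0.2000
adj(I−A) = [[0.65, 0.45], [0.35, 0.55]]
(I − A)⁻¹ = adj(I−A) / det(I−A) ≈
  [   3.2500     2.2500]
  [   1.7500     2.7500]
First solve x = (I − A)⁻¹ d = adj(I−A)·d / det(I−A); in particular x_2 = (0.35·180 + 0.55·90) / 0.2000 = 112.50 / 0.2000 = 562.500.
Intermediate flow from 1 to 2: z_12 = a_12 · x_2 = 0.45 × 112.50 / 0.2000 = 50.625 / 0.2000 ≈ 253.1.

z_12 = 253.1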